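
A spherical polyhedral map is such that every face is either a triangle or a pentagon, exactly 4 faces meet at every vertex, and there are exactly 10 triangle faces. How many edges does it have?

Let x be the number of pentagons; then F = 10 + x.
Edge–face incidences: 2E = 3·10 + 5·x = 30 + 5x.
Every vertex has degree 4, so 4V = 2E.
Euler: V − E + F = 2 ⇒ (2E)/4 − E + (10 + x) = 2.
Multiply by 8: 2·(2E) − 4·(2E) + 8·(10 + x) = 16, i.e. 80 + 8x − 2·(30 + 5x) = 16.
Collecting terms: −2x + 20 = 16, so −2x = −4, so x = 2.
Then 2E = 30 + 5·2 = 40, so E = 20, V = 2E/4 = 10, F = 10 + 2 = 12.

20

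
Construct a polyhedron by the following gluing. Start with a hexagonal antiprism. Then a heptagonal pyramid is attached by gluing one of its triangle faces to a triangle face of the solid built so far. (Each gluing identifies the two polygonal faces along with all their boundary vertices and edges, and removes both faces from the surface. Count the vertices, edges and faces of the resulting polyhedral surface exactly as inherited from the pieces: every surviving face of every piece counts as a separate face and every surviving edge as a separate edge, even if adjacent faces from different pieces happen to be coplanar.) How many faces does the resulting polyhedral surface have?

20

A hexagonal antiprism: V=12, E=24, F=14.
Attach a heptagonal pyramid (V=8, E=14, F=8) along a 3-gon: merge 3 vertices and 3 edges, delete both glued faces → V=17, E=35, F=20.
Check: V − E + F = 17 − 35 + 20 = 2.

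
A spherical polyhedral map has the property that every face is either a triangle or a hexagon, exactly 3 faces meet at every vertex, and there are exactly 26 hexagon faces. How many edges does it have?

84

Let x be the number of triangles; then F = 26 + x.
Edge–face incidences: 2E = 6·26 + 3·x = 156 + 3x.
Every vertex has degree 3, so 3V = 2E.
Euler: V − E + F = 2 ⇒ (2E)/3 − E + (26 + x) = 2.
Multiply by 6: 2·(2E) − 3·(2E) + 6·(26 + x) = 12, i.e. 156 + 6x − (156 + 3x) = 12.
Collecting terms: 3x = 12, so x = 4.
Then 2E = 156 + 3·4 = 168, so E = 84, V = 2E/3 = 56, F = 26 + 4 = 30.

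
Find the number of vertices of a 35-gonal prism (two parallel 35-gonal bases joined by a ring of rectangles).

70

A prism on an n-gon has two n-gon bases and n rectangular sides: V = 2·35 = 70, E = 3·35 = 105, F = 35 + 2 = 37.
Check: V − E + F = 70 − 105 + 37 = 2.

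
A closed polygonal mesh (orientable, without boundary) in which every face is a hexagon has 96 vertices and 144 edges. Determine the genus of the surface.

Every face is a hexagon and each edge borders two faces, so 6F = 2·144, giving F = 48.
χ = V − E + F = 96 − 144 + 48 = 0.
For a closed orientable surface χ = 2 − 2g, so g = (2 − (0))/2 = 1.

1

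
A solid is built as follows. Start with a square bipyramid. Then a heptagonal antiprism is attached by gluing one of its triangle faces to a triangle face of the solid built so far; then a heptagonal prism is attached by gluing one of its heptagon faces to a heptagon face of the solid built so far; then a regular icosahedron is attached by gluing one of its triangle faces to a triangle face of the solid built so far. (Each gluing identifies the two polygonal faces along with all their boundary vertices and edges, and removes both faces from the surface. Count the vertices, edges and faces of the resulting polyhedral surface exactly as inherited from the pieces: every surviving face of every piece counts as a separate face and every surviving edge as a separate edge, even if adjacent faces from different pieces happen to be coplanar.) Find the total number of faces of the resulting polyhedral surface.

47

A square bipyramid: V=6, E=12, F=8.
Attach a heptagonal antiprism (V=14, E=28, F=16) along a 3-gon: merge 3 vertices and 3 edges, delete both glued faces → V=17, E=37, F=22.
Attach a heptagonal prism (V=14, E=21, F=9) along a 7-gon: merge 7 vertices and 7 edges, delete both glued faces → V=24, E=51, F=29.
Attach a regular icosahedron (V=12, E=30, F=20) along a 3-gon: merge 3 vertices and 3 edges, delete both glued faces → V=33, E=78, F=47.
Check: V − E + F = 33 − 78 + 47 = 2.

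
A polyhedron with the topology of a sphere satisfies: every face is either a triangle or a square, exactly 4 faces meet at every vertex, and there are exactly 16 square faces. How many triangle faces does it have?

Let x be the number of triangles; then F = 16 + x.
Edge–face incidences: 2E = 4·16 + 3·x = 64 + 3x.
Every vertex has degree 4, so 4V = 2E.
Euler: V − E + F = 2 ⇒ (2E)/4 − E + (16 + x) = 2.
Multiply by 8: 2·(2E) − 4·(2E) + 8·(16 + x) = 16, i.e. 128 + 8x − 2·(64 + 3x) = 16.
Collecting terms: 2x = 16, so x = 8.
Then 2E = 64 + 3·8 = 88, so E = 44, V = 2E/4 = 22, F = 16 + 8 = 24.

8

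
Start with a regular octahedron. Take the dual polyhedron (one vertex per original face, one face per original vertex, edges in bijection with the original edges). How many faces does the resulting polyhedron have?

6

The base solid has V = 6, E = 12, F = 8.
The dual swaps V and F and preserves E: V′ = F = 8, E′ = E = 12, F′ = V = 6.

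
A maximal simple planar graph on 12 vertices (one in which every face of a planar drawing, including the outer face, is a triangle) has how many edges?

30

In a plane triangulation 3F = 2E and V − E + F = 2, so E = 3V − 6 = 3·12 − 6 = 30.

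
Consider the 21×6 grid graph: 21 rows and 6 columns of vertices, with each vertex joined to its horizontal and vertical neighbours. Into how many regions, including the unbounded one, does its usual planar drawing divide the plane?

101

The grid has V = 21·6 = 126 vertices and E = 21·5 + 6·20 = 225 edges.
F = 2 − V + E = 2 − 126 + 225 = 101.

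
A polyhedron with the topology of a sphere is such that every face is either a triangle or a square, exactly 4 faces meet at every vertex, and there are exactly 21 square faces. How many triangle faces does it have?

Let x be the number of triangles; then F = 21 + x.
Edge–face incidences: 2E = 4·21 + 3·x = 84 + 3x.
Every vertex has degree 4, so 4V = 2E.
Euler: V − E + F = 2 ⇒ (2E)/4 − E + (21 + x) = 2.
Multiply by 8: 2·(2E) − 4·(2E) + 8·(21 + x) = 16, i.e. 168 + 8x − 2·(84 + 3x) = 16.
Collecting terms: 2x = 16, so x = 8.
Then 2E = 84 + 3·8 = 108, so E = 54, V = 2E/4 = 27, F = 21 + 8 = 29.

8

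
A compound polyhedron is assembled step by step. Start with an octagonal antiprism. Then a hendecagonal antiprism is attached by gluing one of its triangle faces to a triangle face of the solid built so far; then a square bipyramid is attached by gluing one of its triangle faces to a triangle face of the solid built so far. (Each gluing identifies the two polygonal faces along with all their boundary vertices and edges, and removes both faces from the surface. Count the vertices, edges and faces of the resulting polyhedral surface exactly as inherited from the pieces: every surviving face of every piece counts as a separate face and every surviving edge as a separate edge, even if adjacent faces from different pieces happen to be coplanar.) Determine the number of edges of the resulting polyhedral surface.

An octagonal antiprism: V=16, E=32, F=18.
Attach a hendecagonal antiprism (V=22, E=44, F=24) along a 3-gon: merge 3 vertices and 3 edges, delete both glued faces → V=35, E=73, F=40.
Attach a square bipyramid (V=6, E=12, F=8) along a 3-gon: merge 3 vertices and 3 edges, delete both glued faces → V=38, E=82, F=46.
Check: V − E + F = 38 − 82 + 46 = 2.

82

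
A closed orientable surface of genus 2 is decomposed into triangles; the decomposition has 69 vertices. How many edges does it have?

213

χ = 2 − 2·2 = -2, and every face is a triangle so 3F = 2E.
V − E + F = -2 with E = 3F/2 gives 69 − (3/2 − 1)·F = -2, so F = 142 and E = 213.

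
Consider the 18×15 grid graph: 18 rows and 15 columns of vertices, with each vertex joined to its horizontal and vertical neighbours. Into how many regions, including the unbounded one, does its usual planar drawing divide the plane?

239

The grid has V = 18·15 = 270 vertices and E = 18·14 + 15·17 = 507 edges.
F = 2 − V + E = 2 − 270 + 507 = 239.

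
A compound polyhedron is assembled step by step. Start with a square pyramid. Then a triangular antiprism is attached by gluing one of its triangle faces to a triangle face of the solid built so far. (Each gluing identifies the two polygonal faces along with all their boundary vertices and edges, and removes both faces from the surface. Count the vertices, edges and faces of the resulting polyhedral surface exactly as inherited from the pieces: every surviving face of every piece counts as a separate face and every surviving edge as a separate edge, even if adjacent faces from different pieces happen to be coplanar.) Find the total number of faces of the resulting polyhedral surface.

A square pyramid: V=5, E=8, F=5.
Attach a triangular antiprism (V=6, E=12, F=8) along a 3-gon: merge 3 vertices and 3 edges, delete both glued faces → V=8, E=17, F=11.
Check: V − E + F = 8 − 17 + 11 = 2.

11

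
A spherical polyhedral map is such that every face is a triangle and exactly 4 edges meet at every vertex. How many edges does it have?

Each face has 3 edges and each edge borders two faces, so 2E = 3F.
Each vertex has degree 4, so 4V = 2E and hence V = 3F/4.
Euler: V − E + F = 2 ⇒ (3F/4) − (3F/2) + F = 2.
Multiply by 8: (6 − 12 + 8)F = 16, i.e. 2F = 16.
So F = 8, E = 3·8/2 = 12, V = 3·8/4 = 6.

12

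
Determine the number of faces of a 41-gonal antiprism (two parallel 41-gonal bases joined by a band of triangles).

84

An antiprism on an n-gon has two n-gon caps and 2n triangles: V = 2·41 = 82, E = 4·41 = 164, F = 2·41 + 2 = 84.
Check: V − E + F = 82 − 164 + 84 = 2.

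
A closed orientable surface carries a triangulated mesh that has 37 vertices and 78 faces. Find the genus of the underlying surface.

Every face is a triangle, so 2E = 3·78 = 234, giving E = 117.
χ = V − E + F = 37 − 117 + 78 = -2.
For a closed orientable surface χ = 2 − 2g, so g = (2 − (-2))/2 = 2.

2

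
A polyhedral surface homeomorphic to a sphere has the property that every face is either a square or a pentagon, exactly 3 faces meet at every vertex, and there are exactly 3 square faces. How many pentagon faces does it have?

6

Let x be the number of pentagons; then F = 3 + x.
Edge–face incidences: 2E = 4·3 + 5·x = 12 + 5x.
Every vertex has degree 3, so 3V = 2E.
Euler: V − E + F = 2 ⇒ (2E)/3 − E + (3 + x) = 2.
Multiply by 6: 2·(2E) − 3·(2E) + 6·(3 + x) = 12, i.e. 18 + 6x − (12 + 5x) = 12.
Collecting terms: x + 6 = 12, so x = 6.
Then 2E = 12 + 5·6 = 42, so E = 21, V = 2E/3 = 14, F = 3 + 6 = 9.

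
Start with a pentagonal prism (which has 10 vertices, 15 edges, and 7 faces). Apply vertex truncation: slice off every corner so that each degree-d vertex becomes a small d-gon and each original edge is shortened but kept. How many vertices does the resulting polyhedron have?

Truncation replaces each original edge-end by a new vertex, so V′ = 2E = 30.
Each original edge survives, and each old vertex of degree d contributes d new edges; summing degrees gives Σd = 2E, so E′ = E + 2E = 3E = 45.
Each original face survives and each original vertex becomes one new face: F′ = F + V = 17.

30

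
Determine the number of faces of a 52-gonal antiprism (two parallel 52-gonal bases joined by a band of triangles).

An antiprism on an n-gon has two n-gon caps and 2n triangles: V = 2·52 = 104, E = 4·52 = 208, F = 2·52 + 2 = 106.
Check: V − E + F = 104 − 208 + 106 = 2.

106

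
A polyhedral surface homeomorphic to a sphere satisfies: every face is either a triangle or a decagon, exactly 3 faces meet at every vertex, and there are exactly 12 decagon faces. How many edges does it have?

90

Let x be the number of triangles; then F = 12 + x.
Edge–face incidences: 2E = 10·12 + 3·x = 120 + 3x.
Every vertex has degree 3, so 3V = 2E.
Euler: V − E + F = 2 ⇒ (2E)/3 − E + (12 + x) = 2.
Multiply by 6: 2·(2E) − 3·(2E) + 6·(12 + x) = 12, i.e. 72 + 6x − (120 + 3x) = 12.
Collecting terms: 3x − 48 = 12, so 3x = 60, so x = 20.
Then 2E = 120 + 3·20 = 180, so E = 90, V = 2E/3 = 60, F = 12 + 20 = 32.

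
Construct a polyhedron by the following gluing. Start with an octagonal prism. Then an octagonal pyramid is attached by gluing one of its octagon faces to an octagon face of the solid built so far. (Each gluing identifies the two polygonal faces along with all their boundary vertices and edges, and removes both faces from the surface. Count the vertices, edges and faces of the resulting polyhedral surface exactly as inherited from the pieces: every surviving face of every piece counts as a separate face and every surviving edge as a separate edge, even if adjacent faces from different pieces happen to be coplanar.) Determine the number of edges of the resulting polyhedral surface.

32

An octagonal prism: V=16, E=24, F=10.
Attach an octagonal pyramid (V=9, E=16, F=9) along an 8-gon: merge 8 vertices and 8 edges, delete both glued faces → V=17, E=32, F=17.
Check: V − E + F = 17 − 32 + 17 = 2.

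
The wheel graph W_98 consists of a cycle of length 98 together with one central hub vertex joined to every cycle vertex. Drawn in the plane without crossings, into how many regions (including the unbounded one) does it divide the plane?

99

W_98 has V = 98 + 1 = 99 vertices and E = 2·98 = 196 edges.
By Euler's formula F = 2 − V + E = 2 − 99 + 196 = 99.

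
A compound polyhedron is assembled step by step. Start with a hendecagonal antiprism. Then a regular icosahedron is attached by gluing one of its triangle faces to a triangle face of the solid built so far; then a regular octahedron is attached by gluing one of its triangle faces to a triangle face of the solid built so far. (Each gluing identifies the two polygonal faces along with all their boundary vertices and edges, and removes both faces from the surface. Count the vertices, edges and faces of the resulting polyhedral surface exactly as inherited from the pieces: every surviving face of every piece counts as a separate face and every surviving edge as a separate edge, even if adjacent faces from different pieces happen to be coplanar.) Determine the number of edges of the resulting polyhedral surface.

A hendecagonal antiprism: V=22, E=44, F=24.
Attach a regular icosahedron (V=12, E=30, F=20) along a 3-gon: merge 3 vertices and 3 edges, delete both glued faces → V=31, E=71, F=42.
Attach a regular octahedron (V=6, E=12, F=8) along a 3-gon: merge 3 vertices and 3 edges, delete both glued faces → V=34, E=80, F=48.
Check: V − E + F = 34 − 80 + 48 = 2.

80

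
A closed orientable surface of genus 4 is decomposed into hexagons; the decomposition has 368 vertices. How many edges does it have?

χ = 2 − 2·4 = -6, and every face is a hexagon so 6F = 2E.
V − E + F = -6 with E = 6F/2 gives 368 − (6/2 − 1)·F = -6, so F = 187 and E = 561.

561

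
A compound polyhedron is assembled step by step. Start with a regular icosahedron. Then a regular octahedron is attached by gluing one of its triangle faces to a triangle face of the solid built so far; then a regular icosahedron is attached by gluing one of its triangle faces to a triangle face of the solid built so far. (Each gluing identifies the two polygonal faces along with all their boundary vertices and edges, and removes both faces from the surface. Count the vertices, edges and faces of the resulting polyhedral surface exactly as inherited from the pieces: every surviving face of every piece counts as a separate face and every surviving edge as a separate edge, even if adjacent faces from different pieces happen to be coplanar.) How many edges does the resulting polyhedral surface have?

66

A regular icosahedron: V=12, E=30, F=20.
Attach a regular octahedron (V=6, E=12, F=8) along a 3-gon: merge 3 vertices and 3 edges, delete both glued faces → V=15, E=39, F=26.
Attach a regular icosahedron (V=12, E=30, F=20) along a 3-gon: merge 3 vertices and 3 edges, delete both glued faces → V=24, E=66, F=44.
Check: V − E + F = 24 − 66 + 44 = 2.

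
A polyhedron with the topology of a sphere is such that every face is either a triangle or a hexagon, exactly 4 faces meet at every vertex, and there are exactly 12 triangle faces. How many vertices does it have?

12

Let x be the number of hexagons; then F = 12 + x.
Edge–face incidences: 2E = 3·12 + 6·x = 36 + 6x.
Every vertex has degree 4, so 4V = 2E.
Euler: V − E + F = 2 ⇒ (2E)/4 − E + (12 + x) = 2.
Multiply by 8: 2·(2E) − 4·(2E) + 8·(12 + x) = 16, i.e. 96 + 8x − 2·(36 + 6x) = 16.
Collecting terms: −4x + 24 = 16, so −4x = −8, so x = 2.
Then 2E = 36 + 6·2 = 48, so E = 24, V = 2E/4 = 12, F = 12 + 2 = 14.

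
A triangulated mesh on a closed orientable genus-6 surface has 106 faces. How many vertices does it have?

χ = 2 − 2·6 = -10, and every face is a triangle so 3F = 2E.
E = 3·106/2 = 159. Then V = -10 + E − F = -10 + 159 − 106 = 43.

43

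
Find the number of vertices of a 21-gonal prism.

42

A prism on an n-gon has two n-gon bases and n rectangular sides: V = 2·21 = 42, E = 3·21 = 63, F = 21 + 2 = 23.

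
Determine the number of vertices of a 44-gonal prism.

A prism on an n-gon has two n-gon bases and n rectangular sides: V = 2·44 = 88, E = 3·44 = 132, F = 44 + 2 = 46.

88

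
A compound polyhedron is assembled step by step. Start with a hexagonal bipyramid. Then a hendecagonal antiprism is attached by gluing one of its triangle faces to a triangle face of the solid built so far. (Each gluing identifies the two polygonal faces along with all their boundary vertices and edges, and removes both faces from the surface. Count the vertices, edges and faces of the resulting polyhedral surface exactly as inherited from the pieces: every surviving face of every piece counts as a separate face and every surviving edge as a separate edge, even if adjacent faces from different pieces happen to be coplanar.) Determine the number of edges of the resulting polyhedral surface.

A hexagonal bipyramid: V=8, E=18, F=12.
Attach a hendecagonal antiprism (V=22, E=44, F=24) along a 3-gon: merge 3 vertices and 3 edges, delete both glued faces → V=27, E=59, F=34.
Check: V − E + F = 27 − 59 + 34 = 2.

59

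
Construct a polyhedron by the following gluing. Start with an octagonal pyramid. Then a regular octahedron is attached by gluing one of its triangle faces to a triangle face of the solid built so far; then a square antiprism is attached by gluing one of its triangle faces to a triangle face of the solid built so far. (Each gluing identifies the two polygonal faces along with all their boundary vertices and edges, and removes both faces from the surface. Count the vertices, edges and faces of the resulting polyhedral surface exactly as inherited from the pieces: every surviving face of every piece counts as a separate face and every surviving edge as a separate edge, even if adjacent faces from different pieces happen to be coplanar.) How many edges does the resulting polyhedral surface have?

38

An octagonal pyramid: V=9, E=16, F=9.
Attach a regular octahedron (V=6, E=12, F=8) along a 3-gon: merge 3 vertices and 3 edges, delete both glued faces → V=12, E=25, F=15.
Attach a square antiprism (V=8, E=16, F=10) along a 3-gon: merge 3 vertices and 3 edges, delete both glued faces → V=17, E=38, F=23.
Check: V − E + F = 17 − 38 + 23 = 2.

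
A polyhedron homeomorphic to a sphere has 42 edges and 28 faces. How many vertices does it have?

Here V − E + F = 2.
V = 2 + E − F = 2 + 42 − 28 = 16.

16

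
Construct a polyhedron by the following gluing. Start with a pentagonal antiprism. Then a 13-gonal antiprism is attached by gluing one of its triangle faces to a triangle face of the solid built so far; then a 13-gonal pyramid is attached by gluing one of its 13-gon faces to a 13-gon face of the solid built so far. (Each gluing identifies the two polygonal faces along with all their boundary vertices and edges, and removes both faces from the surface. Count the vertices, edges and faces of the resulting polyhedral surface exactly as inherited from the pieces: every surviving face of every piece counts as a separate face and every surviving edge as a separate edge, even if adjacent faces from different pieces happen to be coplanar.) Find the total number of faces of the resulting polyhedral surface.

A pentagonal antiprism: V=10, E=20, F=12.
Attach a 13-gonal antiprism (V=26, E=52, F=28) along a 3-gon: merge 3 vertices and 3 edges, delete both glued faces → V=33, E=69, F=38.
Attach a 13-gonal pyramid (V=14, E=26, F=14) along a 13-gon: merge 13 vertices and 13 edges, delete both glued faces → V=34, E=82, F=50.
Check: V − E + F = 34 − 82 + 50 = 2.

50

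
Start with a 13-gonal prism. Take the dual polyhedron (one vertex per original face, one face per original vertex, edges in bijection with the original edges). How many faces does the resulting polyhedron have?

The base solid has V = 26, E = 39, F = 15.
The dual swaps V and F and preserves E: V′ = F = 15, E′ = E = 39, F′ = V = 26.

26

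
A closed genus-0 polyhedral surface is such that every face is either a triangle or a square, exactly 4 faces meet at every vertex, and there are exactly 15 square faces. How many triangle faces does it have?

Let x be the number of triangles; then F = 15 + x.
Edge–face incidences: 2E = 4·15 + 3·x = 60 + 3x.
Every vertex has degree 4, so 4V = 2E.
Euler: V − E + F = 2 ⇒ (2E)/4 − E + (15 + x) = 2.
Multiply by 8: 2·(2E) − 4·(2E) + 8·(15 + x) = 16, i.e. 120 + 8x − 2·(60 + 3x) = 16.
Collecting terms: 2x = 16, so x = 8.
Then 2E = 60 + 3·8 = 84, so E = 42, V = 2E/4 = 21, F = 15 + 8 = 23.

8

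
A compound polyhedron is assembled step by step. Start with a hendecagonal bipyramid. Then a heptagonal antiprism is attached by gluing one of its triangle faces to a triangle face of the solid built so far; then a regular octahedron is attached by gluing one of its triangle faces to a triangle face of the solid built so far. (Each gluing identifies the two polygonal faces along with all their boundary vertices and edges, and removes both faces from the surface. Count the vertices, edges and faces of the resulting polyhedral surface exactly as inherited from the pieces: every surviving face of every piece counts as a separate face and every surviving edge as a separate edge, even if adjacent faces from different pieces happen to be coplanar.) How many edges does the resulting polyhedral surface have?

67

A hendecagonal bipyramid: V=13, E=33, F=22.
Attach a heptagonal antiprism (V=14, E=28, F=16) along a 3-gon: merge 3 vertices and 3 edges, delete both glued faces → V=24, E=58, F=36.
Attach a regular octahedron (V=6, E=12, F=8) along a 3-gon: merge 3 vertices and 3 edges, delete both glued faces → V=27, E=67, F=42.
Check: V − E + F = 27 − 67 + 42 = 2.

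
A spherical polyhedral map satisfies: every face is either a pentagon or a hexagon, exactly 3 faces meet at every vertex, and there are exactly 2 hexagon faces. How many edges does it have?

36

Let x be the number of pentagons; then F = 2 + x.
Edge–face incidences: 2E = 6·2 + 5·x = 12 + 5x.
Every vertex has degree 3, so 3V = 2E.
Euler: V − E + F = 2 ⇒ (2E)/3 − E + (2 + x) = 2.
Multiply by 6: 2·(2E) − 3·(2E) + 6·(2 + x) = 12, i.e. 12 + 6x − (12 + 5x) = 12.
Collecting terms: x = 12.
Then 2E = 12 + 5·12 = 72, so E = 36, V = 2E/3 = 24, F = 2 + 12 = 14.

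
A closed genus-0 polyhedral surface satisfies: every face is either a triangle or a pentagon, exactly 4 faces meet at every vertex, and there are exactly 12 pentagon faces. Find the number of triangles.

20

Let x be the number of triangles; then F = 12 + x.
Edge–face incidences: 2E = 5·12 + 3·x = 60 + 3x.
Every vertex has degree 4, so 4V = 2E.
Euler: V − E + F = 2 ⇒ (2E)/4 − E + (12 + x) = 2.
Multiply by 8: 2·(2E) − 4·(2E) + 8·(12 + x) = 16, i.e. 96 + 8x − 2·(60 + 3x) = 16.
Collecting terms: 2x − 24 = 16, so 2x = 40, so x = 20.
Then 2E = 60 + 3·20 = 120, so E = 60, V = 2E/4 = 30, F = 12 + 20 = 32.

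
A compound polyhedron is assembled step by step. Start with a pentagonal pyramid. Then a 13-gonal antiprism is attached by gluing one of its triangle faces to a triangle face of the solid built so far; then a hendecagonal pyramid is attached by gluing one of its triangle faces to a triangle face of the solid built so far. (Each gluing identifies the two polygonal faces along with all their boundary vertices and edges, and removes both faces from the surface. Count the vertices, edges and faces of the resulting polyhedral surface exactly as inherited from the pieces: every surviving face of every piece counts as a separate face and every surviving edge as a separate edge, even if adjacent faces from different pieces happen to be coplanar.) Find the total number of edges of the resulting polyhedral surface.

78

A pentagonal pyramid: V=6, E=10, F=6.
Attach a 13-gonal antiprism (V=26, E=52, F=28) along a 3-gon: merge 3 vertices and 3 edges, delete both glued faces → V=29, E=59, F=32.
Attach a hendecagonal pyramid (V=12, E=22, F=12) along a 3-gon: merge 3 vertices and 3 edges, delete both glued faces → V=38, E=78, F=42.
Check: V − E + F = 38 − 78 + 42 = 2.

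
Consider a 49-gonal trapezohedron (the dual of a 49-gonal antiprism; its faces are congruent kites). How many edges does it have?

196

The n-trapezohedron (dual of the n-antiprism) has V = 2·49 + 2 = 100, E = 4·49 = 196, F = 2·49 = 98.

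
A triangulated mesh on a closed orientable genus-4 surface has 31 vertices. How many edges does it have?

111

χ = 2 − 2·4 = -6, and every face is a triangle so 3F = 2E.
V − E + F = -6 with E = 3F/2 gives 31 − (3/2 − 1)·F = -6, so F = 74 and E = 111.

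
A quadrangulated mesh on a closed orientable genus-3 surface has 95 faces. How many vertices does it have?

91

χ = 2 − 2·3 = -4, and every face is a square so 4F = 2E.
E = 4·95/2 = 190. Then V = -4 + E − F = -4 + 190 − 95 = 91.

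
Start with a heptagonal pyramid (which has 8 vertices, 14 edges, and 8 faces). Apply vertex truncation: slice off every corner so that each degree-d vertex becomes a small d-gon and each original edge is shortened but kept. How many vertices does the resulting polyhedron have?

Truncation replaces each original edge-end by a new vertex, so V′ = 2E = 28.
Each original edge survives, and each old vertex of degree d contributes d new edges; summing degrees gives Σd = 2E, so E′ = E + 2E = 3E = 42.
Each original face survives and each original vertex becomes one new face: F′ = F + V = 16.

28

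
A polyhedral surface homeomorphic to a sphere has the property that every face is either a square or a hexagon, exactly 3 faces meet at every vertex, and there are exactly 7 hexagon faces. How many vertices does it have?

22

Let x be the number of squares; then F = 7 + x.
Edge–face incidences: 2E = 6·7 + 4·x = 42 + 4x.
Every vertex has degree 3, so 3V = 2E.
Euler: V − E + F = 2 ⇒ (2E)/3 − E + (7 + x) = 2.
Multiply by 6: 2·(2E) − 3·(2E) + 6·(7 + x) = 12, i.e. 42 + 6x − (42 + 4x) = 12.
Collecting terms: 2x = 12, so x = 6.
Then 2E = 42 + 4·6 = 66, so E = 33, V = 2E/3 = 22, F = 7 + 6 = 13.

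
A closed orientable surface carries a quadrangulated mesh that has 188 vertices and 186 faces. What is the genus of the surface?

Every face is a square, so 2E = 4·186 = 744, giving E = 372.
χ = V − E + F = 188 − 372 + 186 = 2.
For a closed orientable surface χ = 2 − 2g, so g = (2 − (2))/2 = 0.

0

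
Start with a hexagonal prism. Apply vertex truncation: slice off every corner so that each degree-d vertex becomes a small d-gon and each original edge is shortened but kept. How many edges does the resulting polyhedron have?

The base solid has V = 12, E = 18, F = 8.
Truncation replaces each original edge-end by a new vertex, so V′ = 2E = 36.
Each original edge survives, and each old vertex of degree d contributes d new edges; summing degrees gives Σd = 2E, so E′ = E + 2E = 3E = 54.
Each original face survives and each original vertex becomes one new face: F′ = F + V = 20.

54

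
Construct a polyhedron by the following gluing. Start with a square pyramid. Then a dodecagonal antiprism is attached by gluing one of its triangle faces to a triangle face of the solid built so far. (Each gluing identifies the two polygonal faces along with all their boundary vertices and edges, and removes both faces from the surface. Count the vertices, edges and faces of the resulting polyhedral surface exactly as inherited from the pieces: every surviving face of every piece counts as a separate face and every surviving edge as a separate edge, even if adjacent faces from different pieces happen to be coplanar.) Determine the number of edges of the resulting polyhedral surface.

53

A square pyramid: V=5, E=8, F=5.
Attach a dodecagonal antiprism (V=24, E=48, F=26) along a 3-gon: merge 3 vertices and 3 edges, delete both glued faces → V=26, E=53, F=29.
Check: V − E + F = 26 − 53 + 29 = 2.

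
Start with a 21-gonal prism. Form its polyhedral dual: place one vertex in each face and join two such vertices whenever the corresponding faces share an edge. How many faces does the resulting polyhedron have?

42

The base solid has V = 42, E = 63, F = 23.
The dual swaps V and F and preserves E: V′ = F = 23, E′ = E = 63, F′ = V = 42.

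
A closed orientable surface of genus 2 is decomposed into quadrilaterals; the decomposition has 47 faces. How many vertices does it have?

45

χ = 2 − 2·2 = -2, and every face is a square so 4F = 2E.
E = 4·47/2 = 94. Then V = -2 + E − F = -2 + 94 − 47 = 45.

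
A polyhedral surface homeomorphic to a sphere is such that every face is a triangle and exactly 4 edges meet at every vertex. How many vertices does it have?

6

Each face has 3 edges and each edge borders two faces, so 2E = 3F.
Each vertex has degree 4, so 4V = 2E and hence V = 3F/4.
Euler: V − E + F = 2 ⇒ (3F/4) − (3F/2) + F = 2.
Multiply by 8: (6 − 12 + 8)F = 16, i.e. 2F = 16.
So F = 8, E = 3·8/2 = 12, V = 3·8/4 = 6.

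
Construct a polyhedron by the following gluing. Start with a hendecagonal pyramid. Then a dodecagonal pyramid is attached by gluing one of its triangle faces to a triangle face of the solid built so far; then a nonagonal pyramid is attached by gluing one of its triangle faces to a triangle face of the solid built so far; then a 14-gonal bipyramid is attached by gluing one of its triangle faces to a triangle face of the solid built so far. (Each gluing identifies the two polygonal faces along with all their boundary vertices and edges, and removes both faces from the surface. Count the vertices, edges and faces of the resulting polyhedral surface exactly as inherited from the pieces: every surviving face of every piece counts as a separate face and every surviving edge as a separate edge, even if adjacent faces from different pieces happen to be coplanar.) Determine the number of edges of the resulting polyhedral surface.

A hendecagonal pyramid: V=12, E=22, F=12.
Attach a dodecagonal pyramid (V=13, E=24, F=13) along a 3-gon: merge 3 vertices and 3 edges, delete both glued faces → V=22, E=43, F=23.
Attach a nonagonal pyramid (V=10, E=18, F=10) along a 3-gon: merge 3 vertices and 3 edges, delete both glued faces → V=29, E=58, F=31.
Attach a 14-gonal bipyramid (V=16, E=42, F=28) along a 3-gon: merge 3 vertices and 3 edges, delete both glued faces → V=42, E=97, F=57.
Check: V − E + F = 42 − 97 + 57 = 2.

97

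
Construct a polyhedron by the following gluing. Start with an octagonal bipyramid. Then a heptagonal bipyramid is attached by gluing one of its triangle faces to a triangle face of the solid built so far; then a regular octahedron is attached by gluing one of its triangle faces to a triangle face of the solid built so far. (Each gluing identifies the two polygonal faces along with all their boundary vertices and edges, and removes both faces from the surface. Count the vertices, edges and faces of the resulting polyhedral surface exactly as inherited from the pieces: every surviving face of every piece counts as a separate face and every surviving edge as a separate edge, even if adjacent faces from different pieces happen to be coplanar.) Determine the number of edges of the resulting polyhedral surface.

51

An octagonal bipyramid: V=10, E=24, F=16.
Attach a heptagonal bipyramid (V=9, E=21, F=14) along a 3-gon: merge 3 vertices and 3 edges, delete both glued faces → V=16, E=42, F=28.
Attach a regular octahedron (V=6, E=12, F=8) along a 3-gon: merge 3 vertices and 3 edges, delete both glued faces → V=19, E=51, F=34.
Check: V − E + F = 19 − 51 + 34 = 2.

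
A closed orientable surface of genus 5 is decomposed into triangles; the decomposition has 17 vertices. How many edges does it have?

χ = 2 − 2·5 = -8, and every face is a triangle so 3F = 2E.
V − E + F = -8 with E = 3F/2 gives 17 − (3/2 − 1)·F = -8, so F = 50 and E = 75.

75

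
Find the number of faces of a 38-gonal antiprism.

An antiprism on an n-gon has two n-gon caps and 2n triangles: V = 2·38 = 76, E = 4·38 = 152, F = 2·38 + 2 = 78.

78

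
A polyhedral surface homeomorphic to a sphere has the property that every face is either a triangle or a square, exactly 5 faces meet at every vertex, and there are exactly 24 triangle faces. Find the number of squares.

Let x be the number of squares; then F = 24 + x.
Edge–face incidences: 2E = 3·24 + 4·x = 72 + 4x.
Every vertex has degree 5, so 5V = 2E.
Euler: V − E + F = 2 ⇒ (2E)/5 − E + (24 + x) = 2.
Multiply by 10: 2·(2E) − 5·(2E) + 10·(24 + x) = 20, i.e. 240 + 10x − 3·(72 + 4x) = 20.
Collecting terms: −2x + 24 = 20, so −2x = −4, so x = 2.
Then 2E = 72 + 4·2 = 80, so E = 40, V = 2E/5 = 16, F = 24 + 2 = 26.

2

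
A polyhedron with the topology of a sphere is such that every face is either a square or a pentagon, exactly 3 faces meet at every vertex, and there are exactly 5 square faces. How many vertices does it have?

10

Let x be the number of pentagons; then F = 5 + x.
Edge–face incidences: 2E = 4·5 + 5·x = 20 + 5x.
Every vertex has degree 3, so 3V = 2E.
Euler: V − E + F = 2 ⇒ (2E)/3 − E + (5 + x) = 2.
Multiply by 6: 2·(2E) − 3·(2E) + 6·(5 + x) = 12, i.e. 30 + 6x − (20 + 5x) = 12.
Collecting terms: x + 10 = 12, so x = 2.
Then 2E = 20 + 5·2 = 30, so E = 15, V = 2E/3 = 10, F = 5 + 2 = 7.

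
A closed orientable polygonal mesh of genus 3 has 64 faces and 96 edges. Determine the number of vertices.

28

For a closed orientable surface of genus 3, χ = 2 − 2·3 = -4.
V = -4 + E − F = -4 + 96 − 64 = 28.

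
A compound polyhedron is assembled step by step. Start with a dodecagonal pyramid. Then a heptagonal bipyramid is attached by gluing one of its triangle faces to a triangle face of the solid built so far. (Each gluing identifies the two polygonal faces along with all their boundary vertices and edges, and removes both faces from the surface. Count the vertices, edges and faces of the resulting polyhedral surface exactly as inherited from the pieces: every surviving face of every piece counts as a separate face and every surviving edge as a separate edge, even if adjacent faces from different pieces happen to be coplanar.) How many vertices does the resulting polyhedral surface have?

A dodecagonal pyramid: V=13, E=24, F=13.
Attach a heptagonal bipyramid (V=9, E=21, F=14) along a 3-gon: merge 3 vertices and 3 edges, delete both glued faces → V=19, E=42, F=25.
Check: V − E + F = 19 − 42 + 25 = 2.

19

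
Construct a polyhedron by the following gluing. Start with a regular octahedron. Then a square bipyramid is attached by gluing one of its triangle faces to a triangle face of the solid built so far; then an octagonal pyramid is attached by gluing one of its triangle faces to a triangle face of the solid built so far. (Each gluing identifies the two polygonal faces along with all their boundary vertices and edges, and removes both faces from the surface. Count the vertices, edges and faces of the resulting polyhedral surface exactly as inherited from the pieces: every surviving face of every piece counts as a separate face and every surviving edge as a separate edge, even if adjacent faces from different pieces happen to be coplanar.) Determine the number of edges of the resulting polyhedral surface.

34

A regular octahedron: V=6, E=12, F=8.
Attach a square bipyramid (V=6, E=12, F=8) along a 3-gon: merge 3 vertices and 3 edges, delete both glued faces → V=9, E=21, F=14.
Attach an octagonal pyramid (V=9, E=16, F=9) along a 3-gon: merge 3 vertices and 3 edges, delete both glued faces → V=15, E=34, F=21.
Check: V − E + F = 15 − 34 + 21 = 2.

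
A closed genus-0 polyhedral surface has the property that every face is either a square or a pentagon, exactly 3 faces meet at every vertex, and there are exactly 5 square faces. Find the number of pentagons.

2

Let x be the number of pentagons; then F = 5 + x.
Edge–face incidences: 2E = 4·5 + 5·x = 20 + 5x.
Every vertex has degree 3, so 3V = 2E.
Euler: V − E + F = 2 ⇒ (2E)/3 − E + (5 + x) = 2.
Multiply by 6: 2·(2E) − 3·(2E) + 6·(5 + x) = 12, i.e. 30 + 6x − (20 + 5x) = 12.
Collecting terms: x + 10 = 12, so x = 2.
Then 2E = 20 + 5·2 = 30, so E = 15, V = 2E/3 = 10, F = 5 + 2 = 7.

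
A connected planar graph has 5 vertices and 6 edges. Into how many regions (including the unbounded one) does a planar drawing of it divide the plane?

Euler's formula for a connected plane graph: V − E + F = 2, so F = 2 − 5 + 6 = 3.

3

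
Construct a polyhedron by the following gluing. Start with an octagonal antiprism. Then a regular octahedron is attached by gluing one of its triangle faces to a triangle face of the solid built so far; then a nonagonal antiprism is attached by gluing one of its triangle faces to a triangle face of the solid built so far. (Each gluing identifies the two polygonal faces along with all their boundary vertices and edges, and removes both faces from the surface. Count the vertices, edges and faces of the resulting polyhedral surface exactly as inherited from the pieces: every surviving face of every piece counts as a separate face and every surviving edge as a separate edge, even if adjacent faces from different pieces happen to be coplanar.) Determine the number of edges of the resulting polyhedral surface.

74

An octagonal antiprism: V=16, E=32, F=18.
Attach a regular octahedron (V=6, E=12, F=8) along a 3-gon: merge 3 vertices and 3 edges, delete both glued faces → V=19, E=41, F=24.
Attach a nonagonal antiprism (V=18, E=36, F=20) along a 3-gon: merge 3 vertices and 3 edges, delete both glued faces → V=34, E=74, F=42.
Check: V − E + F = 34 − 74 + 42 = 2.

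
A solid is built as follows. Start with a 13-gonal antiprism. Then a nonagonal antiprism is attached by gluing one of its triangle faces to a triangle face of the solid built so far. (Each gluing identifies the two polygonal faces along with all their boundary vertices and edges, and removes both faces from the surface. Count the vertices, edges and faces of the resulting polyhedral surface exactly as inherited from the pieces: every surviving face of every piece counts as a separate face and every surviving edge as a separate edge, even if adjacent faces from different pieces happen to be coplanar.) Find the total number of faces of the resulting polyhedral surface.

A 13-gonal antiprism: V=26, E=52, F=28.
Attach a nonagonal antiprism (V=18, E=36, F=20) along a 3-gon: merge 3 vertices and 3 edges, delete both glued faces → V=41, E=85, F=46.
Check: V − E + F = 41 − 85 + 46 = 2.

46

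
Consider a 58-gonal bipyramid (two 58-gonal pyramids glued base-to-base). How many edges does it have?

A bipyramid over an n-gon has 2n triangular faces and n + 2 vertices: V = 58 + 2 = 60, E = 3·58 = 174, F = 2·58 = 116.

174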